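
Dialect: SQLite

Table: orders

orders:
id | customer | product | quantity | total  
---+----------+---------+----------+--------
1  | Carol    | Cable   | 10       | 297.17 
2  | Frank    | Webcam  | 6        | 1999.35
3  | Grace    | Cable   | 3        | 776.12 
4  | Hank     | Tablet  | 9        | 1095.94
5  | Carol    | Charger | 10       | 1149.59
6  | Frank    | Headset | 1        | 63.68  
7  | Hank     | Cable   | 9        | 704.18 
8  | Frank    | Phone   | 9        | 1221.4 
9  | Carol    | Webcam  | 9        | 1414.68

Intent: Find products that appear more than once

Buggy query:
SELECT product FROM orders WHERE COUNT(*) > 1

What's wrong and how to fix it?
Bug: WHERE can't reference COUNT(*); aggregates are computed after WHERE

Fix: Group first, then use HAVING for the count condition

Corrected query:
SELECT product FROM orders GROUP BY product HAVING COUNT(*) > 1

Result:
product
-------
Cable  
Webcam 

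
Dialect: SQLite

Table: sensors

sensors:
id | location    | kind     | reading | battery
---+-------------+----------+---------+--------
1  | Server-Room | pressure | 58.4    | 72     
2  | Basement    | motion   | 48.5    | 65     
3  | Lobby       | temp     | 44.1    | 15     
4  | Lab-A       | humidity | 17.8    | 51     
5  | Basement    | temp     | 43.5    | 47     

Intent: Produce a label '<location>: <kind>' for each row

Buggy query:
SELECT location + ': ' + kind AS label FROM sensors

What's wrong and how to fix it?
Bug: '+' is numeric addition; on text columns SQLite converts them to 0 instead of concatenating

Fix: Use the || operator for string concatenation

Corrected query:
SELECT location || ': ' || kind AS label FROM sensors

Result:
label                
---------------------
Server-Room: pressure
Basement: motion     
Lobby: temp          
Lab-A: humidity      
Basement: temp       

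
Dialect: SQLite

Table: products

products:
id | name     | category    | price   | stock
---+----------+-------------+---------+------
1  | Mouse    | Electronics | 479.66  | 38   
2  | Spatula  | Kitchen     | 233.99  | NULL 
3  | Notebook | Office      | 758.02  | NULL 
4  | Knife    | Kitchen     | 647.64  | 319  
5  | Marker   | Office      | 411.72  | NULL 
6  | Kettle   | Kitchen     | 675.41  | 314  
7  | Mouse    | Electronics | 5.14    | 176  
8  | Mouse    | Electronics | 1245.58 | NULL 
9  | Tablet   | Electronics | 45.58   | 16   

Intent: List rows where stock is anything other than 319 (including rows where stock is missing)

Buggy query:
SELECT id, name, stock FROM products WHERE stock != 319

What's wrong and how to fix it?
Bug: 'stock != 319' is unknown when stock is NULL, so NULL rows are silently excluded

Fix: Add an explicit OR stock IS NULL to include the missing-value rows

Corrected query:
SELECT id, name, stock FROM products WHERE stock != 319 OR stock IS NULL

Result:
id | name     | stock
---+----------+------
1  | Mouse    | 38   
2  | Spatula  | NULL 
3  | Notebook | NULL 
5  | Marker   | NULL 
6  | Kettle   | 314  
7  | Mouse    | 176  
8  | Mouse    | NULL 
9  | Tablet   | 16   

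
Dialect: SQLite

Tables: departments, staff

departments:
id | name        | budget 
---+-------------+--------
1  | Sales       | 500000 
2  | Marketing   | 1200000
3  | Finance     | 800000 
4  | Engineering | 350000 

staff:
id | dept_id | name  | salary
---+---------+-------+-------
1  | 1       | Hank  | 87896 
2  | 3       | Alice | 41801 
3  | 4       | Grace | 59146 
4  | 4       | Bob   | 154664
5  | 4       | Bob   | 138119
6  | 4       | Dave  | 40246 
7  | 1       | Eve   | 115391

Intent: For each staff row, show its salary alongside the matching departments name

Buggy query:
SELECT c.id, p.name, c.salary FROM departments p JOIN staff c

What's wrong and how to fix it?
Bug: JOIN with no ON clause produces a cartesian product; every staff row pairs with every departments row

Fix: Add ON c.dept_id = p.id to the JOIN

Corrected query:
SELECT c.id, p.name, c.salary FROM departments p JOIN staff c ON c.dept_id = p.id

Result:
id | name        | salary
---+-------------+-------
1  | Sales       | 87896 
2  | Finance     | 41801 
3  | Engineering | 59146 
4  | Engineering | 154664
5  | Engineering | 138119
6  | Engineering | 40246 
7  | Sales       | 115391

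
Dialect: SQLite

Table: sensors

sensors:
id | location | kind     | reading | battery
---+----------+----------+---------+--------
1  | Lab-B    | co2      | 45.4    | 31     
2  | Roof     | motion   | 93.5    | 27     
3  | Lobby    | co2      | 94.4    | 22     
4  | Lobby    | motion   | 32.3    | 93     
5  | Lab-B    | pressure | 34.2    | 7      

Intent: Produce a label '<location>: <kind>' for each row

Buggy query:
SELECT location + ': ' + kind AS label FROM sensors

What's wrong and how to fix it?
Bug: SQLite uses || for string concatenation; + coerces text to numbers (yielding 0)

Fix: Replace + with || to concatenate text

Corrected query:
SELECT location || ': ' || kind AS label FROM sensors

Result:
label          
---------------
Lab-B: co2     
Roof: motion   
Lobby: co2     
Lobby: motion  
Lab-B: pressure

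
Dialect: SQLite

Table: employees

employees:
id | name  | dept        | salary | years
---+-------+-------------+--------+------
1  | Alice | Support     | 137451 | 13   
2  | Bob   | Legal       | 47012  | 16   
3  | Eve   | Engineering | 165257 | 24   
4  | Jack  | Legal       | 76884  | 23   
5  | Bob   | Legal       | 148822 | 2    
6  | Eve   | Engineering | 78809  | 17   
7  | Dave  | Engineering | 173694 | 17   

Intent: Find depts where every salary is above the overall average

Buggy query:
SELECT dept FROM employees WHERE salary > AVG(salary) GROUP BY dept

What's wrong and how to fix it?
Bug: AVG() is an aggregate; it can't sit directly in WHERE

Fix: Compute the overall average in a scalar subquery and compare each group's MIN against it in HAVING

Corrected query:
SELECT dept FROM employees GROUP BY dept HAVING MIN(salary) > (SELECT AVG(salary) FROM employees)

Result:
dept   
-------
Support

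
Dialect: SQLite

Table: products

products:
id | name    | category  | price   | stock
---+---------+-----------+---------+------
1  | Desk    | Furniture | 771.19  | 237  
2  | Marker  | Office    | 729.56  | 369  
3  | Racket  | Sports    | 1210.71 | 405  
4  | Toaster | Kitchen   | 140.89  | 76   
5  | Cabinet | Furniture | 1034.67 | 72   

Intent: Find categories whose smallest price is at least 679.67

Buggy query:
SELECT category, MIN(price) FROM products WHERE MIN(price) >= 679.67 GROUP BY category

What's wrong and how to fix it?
Bug: MIN() in WHERE is a misuse of aggregate

Fix: Replace WHERE with HAVING after the GROUP BY

Corrected query:
SELECT category, MIN(price) FROM products GROUP BY category HAVING MIN(price) >= 679.67

Result:
category  | MIN(price)
----------+-----------
Furniture | 771.19    
Office    | 729.56    
Sports    | 1210.71   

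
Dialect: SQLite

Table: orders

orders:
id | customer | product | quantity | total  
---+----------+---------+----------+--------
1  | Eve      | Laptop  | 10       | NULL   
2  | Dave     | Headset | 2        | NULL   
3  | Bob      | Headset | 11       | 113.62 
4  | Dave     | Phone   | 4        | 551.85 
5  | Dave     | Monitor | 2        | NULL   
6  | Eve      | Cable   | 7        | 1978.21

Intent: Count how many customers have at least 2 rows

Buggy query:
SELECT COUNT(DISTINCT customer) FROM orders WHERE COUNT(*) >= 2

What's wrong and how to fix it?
Bug: COUNT(*) cannot appear in WHERE; the per-group count doesn't exist yet

Fix: Use a subquery that GROUPs and filters with HAVING, then count its rows

Corrected query:
SELECT COUNT(*) FROM (SELECT customer FROM orders GROUP BY customer HAVING COUNT(*) >= 2)

Result:
COUNT(*)
--------
2       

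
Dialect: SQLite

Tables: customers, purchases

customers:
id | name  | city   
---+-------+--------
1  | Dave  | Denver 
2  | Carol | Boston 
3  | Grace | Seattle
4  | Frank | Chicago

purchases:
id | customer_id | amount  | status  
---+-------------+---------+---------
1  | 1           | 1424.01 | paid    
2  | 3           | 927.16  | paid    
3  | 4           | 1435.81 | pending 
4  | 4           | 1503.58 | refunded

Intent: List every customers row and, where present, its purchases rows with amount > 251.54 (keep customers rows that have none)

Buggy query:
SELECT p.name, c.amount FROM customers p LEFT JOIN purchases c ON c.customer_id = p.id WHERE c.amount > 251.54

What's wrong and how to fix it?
Bug: Filtering c.amount in WHERE discards the NULL rows produced by LEFT JOIN, turning it into an inner join

Fix: Put 'c.amount > 251.54' in the JOIN's ON clause instead of WHERE

Corrected query:
SELECT p.name, c.amount FROM customers p LEFT JOIN purchases c ON c.customer_id = p.id AND c.amount > 251.54

Result:
name  | amount 
------+--------
Dave  | 1424.01
Carol | NULL   
Grace | 927.16 
Frank | 1435.81
Frank | 1503.58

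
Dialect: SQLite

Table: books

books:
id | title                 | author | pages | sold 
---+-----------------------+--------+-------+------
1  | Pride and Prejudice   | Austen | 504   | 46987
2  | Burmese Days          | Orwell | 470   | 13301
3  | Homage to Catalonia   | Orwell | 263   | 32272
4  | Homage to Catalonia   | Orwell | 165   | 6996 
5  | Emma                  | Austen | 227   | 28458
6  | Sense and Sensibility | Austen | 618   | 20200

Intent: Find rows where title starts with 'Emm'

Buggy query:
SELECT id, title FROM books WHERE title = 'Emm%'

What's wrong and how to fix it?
Bug: '=' compares the literal string including the % character; pattern matching needs LIKE

Fix: Use LIKE for wildcard pattern matching

Corrected query:
SELECT id, title FROM books WHERE title LIKE 'Emm%'

Result:
id | title
---+------
5  | Emma 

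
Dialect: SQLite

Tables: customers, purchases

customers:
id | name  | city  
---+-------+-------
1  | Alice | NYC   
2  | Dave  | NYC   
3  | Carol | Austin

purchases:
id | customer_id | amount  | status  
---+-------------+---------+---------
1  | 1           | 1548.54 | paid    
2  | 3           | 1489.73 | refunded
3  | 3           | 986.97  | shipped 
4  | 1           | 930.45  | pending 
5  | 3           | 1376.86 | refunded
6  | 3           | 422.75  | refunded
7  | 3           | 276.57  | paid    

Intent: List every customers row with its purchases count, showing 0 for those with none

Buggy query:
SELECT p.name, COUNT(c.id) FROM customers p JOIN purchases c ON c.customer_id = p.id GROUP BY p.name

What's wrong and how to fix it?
Bug: An inner join excludes parents with zero children

Fix: Switch to LEFT JOIN to retain unmatched parent rows

Corrected query:
SELECT p.name, COUNT(c.id) FROM customers p LEFT JOIN purchases c ON c.customer_id = p.id GROUP BY p.name

Result:
name  | COUNT(c.id)
------+------------
Alice | 2          
Carol | 5          
Dave  | 0          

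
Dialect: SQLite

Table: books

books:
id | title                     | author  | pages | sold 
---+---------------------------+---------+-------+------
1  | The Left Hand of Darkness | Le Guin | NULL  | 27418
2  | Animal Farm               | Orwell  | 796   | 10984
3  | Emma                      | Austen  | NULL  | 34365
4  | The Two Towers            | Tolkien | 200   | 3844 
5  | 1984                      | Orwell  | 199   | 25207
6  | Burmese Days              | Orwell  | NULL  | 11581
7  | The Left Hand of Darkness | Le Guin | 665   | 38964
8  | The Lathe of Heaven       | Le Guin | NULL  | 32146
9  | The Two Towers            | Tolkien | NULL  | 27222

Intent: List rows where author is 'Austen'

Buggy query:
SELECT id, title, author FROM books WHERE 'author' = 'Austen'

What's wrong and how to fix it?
Bug: 'author' in single quotes is a string literal, not the column; the comparison is literal-vs-literal and never true

Fix: Remove the quotes around the column name (or use double quotes for an identifier)

Corrected query:
SELECT id, title, author FROM books WHERE author = 'Austen'

Result:
id | title | author
---+-------+-------
3  | Emma  | Austen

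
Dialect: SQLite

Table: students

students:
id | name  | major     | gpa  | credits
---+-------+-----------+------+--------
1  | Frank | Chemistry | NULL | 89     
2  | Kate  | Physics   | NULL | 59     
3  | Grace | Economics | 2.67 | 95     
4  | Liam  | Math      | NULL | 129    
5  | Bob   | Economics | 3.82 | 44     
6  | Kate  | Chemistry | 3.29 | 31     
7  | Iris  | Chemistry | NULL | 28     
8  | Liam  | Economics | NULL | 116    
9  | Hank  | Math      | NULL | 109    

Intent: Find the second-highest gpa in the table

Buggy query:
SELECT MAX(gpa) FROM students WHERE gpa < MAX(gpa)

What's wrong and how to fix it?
Bug: The inner MAX is an aggregate inside WHERE, which is not allowed

Fix: Compute the overall MAX in a subquery, then take MAX of rows below it

Corrected query:
SELECT MAX(gpa) FROM students WHERE gpa < (SELECT MAX(gpa) FROM students)

Result:
MAX(gpa)
--------
3.29    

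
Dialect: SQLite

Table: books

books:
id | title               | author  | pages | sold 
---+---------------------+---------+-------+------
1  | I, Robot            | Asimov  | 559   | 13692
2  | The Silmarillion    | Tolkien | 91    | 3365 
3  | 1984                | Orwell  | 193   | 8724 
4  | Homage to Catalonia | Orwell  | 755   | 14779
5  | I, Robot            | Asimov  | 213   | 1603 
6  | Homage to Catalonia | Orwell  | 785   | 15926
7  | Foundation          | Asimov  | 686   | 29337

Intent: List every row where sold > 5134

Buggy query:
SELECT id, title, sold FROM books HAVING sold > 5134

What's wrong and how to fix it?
Bug: This is a non-aggregate query (no GROUP BY, no aggregates), so in SQLite the HAVING clause is invalid here; a row-level condition belongs in WHERE

Fix: Replace HAVING with WHERE since the condition applies to individual rows

Corrected query:
SELECT id, title, sold FROM books WHERE sold > 5134

Result:
id | title               | sold 
---+---------------------+------
1  | I, Robot            | 13692
3  | 1984                | 8724 
4  | Homage to Catalonia | 14779
6  | Homage to Catalonia | 15926
7  | Foundation          | 29337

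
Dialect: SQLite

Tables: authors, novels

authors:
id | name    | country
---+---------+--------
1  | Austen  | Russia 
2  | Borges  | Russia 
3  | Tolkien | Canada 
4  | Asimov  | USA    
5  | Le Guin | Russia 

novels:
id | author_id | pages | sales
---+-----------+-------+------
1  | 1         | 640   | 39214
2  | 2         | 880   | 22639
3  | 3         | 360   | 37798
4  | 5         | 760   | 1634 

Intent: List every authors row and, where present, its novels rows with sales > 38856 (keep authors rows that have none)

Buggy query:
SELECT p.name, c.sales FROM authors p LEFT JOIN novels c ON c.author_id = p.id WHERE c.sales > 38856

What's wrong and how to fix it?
Bug: A WHERE condition on the right-hand table after LEFT JOIN drops unmatched parents

Fix: Put 'c.sales > 38856' in the JOIN's ON clause instead of WHERE

Corrected query:
SELECT p.name, c.sales FROM authors p LEFT JOIN novels c ON c.author_id = p.id AND c.sales > 38856

Result:
name    | sales
--------+------
Austen  | 39214
Borges  | NULL 
Tolkien | NULL 
Asimov  | NULL 
Le Guin | NULL 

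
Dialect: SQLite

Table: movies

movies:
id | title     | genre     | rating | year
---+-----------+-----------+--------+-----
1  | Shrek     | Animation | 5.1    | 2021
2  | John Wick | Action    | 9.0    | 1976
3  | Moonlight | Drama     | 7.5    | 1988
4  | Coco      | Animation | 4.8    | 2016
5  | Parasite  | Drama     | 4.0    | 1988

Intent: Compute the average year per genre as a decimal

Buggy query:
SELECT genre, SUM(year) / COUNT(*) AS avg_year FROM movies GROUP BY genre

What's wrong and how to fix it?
Bug: Both operands are integers, so '/' performs integer division and truncates

Fix: Multiply by 1.0 (or CAST to REAL) to force floating-point division

Corrected query:
SELECT genre, SUM(year) * 1.0 / COUNT(*) AS avg_year FROM movies GROUP BY genre

Result:
genre     | avg_year
----------+---------
Action    | 1976    
Animation | 2018.5  
Drama     | 1988    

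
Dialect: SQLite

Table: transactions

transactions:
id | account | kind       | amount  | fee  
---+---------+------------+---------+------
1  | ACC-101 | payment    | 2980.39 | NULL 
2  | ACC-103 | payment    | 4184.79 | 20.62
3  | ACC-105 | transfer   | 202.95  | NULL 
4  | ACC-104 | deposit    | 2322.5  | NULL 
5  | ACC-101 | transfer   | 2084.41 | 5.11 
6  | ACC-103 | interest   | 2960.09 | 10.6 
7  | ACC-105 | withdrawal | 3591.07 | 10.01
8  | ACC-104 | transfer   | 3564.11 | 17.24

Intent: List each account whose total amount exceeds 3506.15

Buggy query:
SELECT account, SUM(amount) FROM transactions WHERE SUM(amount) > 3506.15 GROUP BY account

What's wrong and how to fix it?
Bug: WHERE runs before GROUP BY, so aggregates aren't available there

Fix: Move the aggregate condition to a HAVING clause

Corrected query:
SELECT account, SUM(amount) FROM transactions GROUP BY account HAVING SUM(amount) > 3506.15

Result:
account | SUM(amount)
--------+------------
ACC-101 | 5064.8     
ACC-103 | 7144.88    
ACC-104 | 5886.61    
ACC-105 | 3794.02    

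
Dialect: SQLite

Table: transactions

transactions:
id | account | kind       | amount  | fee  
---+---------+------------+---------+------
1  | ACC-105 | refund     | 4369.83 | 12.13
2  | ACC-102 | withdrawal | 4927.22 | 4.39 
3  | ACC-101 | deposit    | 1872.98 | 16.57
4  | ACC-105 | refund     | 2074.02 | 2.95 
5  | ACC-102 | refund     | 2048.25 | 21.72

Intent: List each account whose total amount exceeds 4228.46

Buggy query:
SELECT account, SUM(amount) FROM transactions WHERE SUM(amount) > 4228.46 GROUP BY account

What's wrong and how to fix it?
Bug: Aggregate functions cannot appear in a WHERE clause

Fix: Move the aggregate condition to a HAVING clause

Corrected query:
SELECT account, SUM(amount) FROM transactions GROUP BY account HAVING SUM(amount) > 4228.46

Result:
account | SUM(amount)
--------+------------
ACC-102 | 6975.47    
ACC-105 | 6443.85    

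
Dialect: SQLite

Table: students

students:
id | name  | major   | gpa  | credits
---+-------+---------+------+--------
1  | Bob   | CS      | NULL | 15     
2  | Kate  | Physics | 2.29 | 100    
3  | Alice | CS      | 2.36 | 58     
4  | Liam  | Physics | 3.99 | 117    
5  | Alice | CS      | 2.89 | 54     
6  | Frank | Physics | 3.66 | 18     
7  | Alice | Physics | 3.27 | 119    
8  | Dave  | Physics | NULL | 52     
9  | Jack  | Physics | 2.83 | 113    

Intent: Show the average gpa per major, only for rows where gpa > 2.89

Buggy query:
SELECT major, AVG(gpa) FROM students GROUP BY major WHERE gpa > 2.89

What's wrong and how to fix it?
Bug: Row-level WHERE must come before GROUP BY in the clause order

Fix: Place WHERE between FROM and GROUP BY

Corrected query:
SELECT major, AVG(gpa) FROM students WHERE gpa > 2.89 GROUP BY major

Result:
major   | AVG(gpa)
--------+---------
Physics | 3.64    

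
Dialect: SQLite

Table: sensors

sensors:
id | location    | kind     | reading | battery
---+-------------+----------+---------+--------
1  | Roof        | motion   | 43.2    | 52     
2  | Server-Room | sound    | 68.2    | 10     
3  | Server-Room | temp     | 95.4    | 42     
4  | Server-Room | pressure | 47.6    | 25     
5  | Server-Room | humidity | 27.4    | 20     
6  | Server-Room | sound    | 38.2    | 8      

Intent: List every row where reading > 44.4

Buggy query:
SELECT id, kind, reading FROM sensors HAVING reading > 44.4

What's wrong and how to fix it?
Bug: This is a non-aggregate query (no GROUP BY, no aggregates), so in SQLite the HAVING clause is invalid here; a row-level condition belongs in WHERE

Fix: Replace HAVING with WHERE since the condition applies to individual rows

Corrected query:
SELECT id, kind, reading FROM sensors WHERE reading > 44.4

Result:
id | kind     | reading
---+----------+--------
2  | sound    | 68.2   
3  | temp     | 95.4   
4  | pressure | 47.6   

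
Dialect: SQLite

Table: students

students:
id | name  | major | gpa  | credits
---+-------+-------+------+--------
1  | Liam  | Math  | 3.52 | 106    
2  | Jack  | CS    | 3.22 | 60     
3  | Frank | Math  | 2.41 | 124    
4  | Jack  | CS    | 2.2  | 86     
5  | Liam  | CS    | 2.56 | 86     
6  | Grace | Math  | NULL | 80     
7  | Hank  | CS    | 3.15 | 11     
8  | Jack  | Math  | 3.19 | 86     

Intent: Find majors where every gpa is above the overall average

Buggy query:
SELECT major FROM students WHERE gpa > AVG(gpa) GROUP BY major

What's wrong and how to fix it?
Bug: AVG() is an aggregate; it can't sit directly in WHERE

Fix: Compute the overall average in a scalar subquery and compare each group's MIN against it in HAVING

Corrected query:
SELECT major FROM students GROUP BY major HAVING MIN(gpa) > (SELECT AVG(gpa) FROM students)

Result:
(no rows)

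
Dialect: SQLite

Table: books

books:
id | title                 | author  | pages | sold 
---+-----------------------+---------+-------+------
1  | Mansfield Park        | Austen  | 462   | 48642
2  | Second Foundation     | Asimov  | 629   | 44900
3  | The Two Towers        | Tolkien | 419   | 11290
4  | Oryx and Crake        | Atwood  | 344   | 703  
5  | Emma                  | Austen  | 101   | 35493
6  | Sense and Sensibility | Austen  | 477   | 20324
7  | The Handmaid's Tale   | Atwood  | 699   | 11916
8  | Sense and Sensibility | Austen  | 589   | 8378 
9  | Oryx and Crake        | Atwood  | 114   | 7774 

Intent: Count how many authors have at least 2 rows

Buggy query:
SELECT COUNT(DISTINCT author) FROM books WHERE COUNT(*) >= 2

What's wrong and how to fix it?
Bug: COUNT(*) cannot appear in WHERE; the per-group count doesn't exist yet

Fix: Use a subquery that GROUPs and filters with HAVING, then count its rows

Corrected query:
SELECT COUNT(*) FROM (SELECT author FROM books GROUP BY author HAVING COUNT(*) >= 2)

Result:
COUNT(*)
--------
2       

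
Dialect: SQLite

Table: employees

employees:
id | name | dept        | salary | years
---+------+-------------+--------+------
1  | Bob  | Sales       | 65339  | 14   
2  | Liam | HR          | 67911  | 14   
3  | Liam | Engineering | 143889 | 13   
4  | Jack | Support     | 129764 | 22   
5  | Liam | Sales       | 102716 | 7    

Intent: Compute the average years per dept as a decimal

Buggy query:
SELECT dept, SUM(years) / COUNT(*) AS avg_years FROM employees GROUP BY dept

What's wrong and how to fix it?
Bug: Both operands are integers, so '/' performs integer division and truncates

Fix: Cast one side to REAL so the division keeps the fractional part

Corrected query:
SELECT dept, SUM(years) * 1.0 / COUNT(*) AS avg_years FROM employees GROUP BY dept

Result:
dept        | avg_years
------------+----------
Engineering | 13       
HR          | 14       
Sales       | 10.5     
Support     | 22       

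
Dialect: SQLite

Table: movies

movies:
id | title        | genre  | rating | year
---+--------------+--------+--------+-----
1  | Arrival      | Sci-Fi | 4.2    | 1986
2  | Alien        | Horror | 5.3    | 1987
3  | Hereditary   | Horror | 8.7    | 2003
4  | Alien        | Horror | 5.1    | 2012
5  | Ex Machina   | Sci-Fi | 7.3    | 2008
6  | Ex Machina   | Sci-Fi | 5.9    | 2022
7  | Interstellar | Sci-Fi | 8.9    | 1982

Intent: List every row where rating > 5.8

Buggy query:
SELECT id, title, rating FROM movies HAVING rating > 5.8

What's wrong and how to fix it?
Bug: HAVING filters the output of aggregation, but this query has no GROUP BY and no aggregate functions, so SQLite rejects it (HAVING clause on a non-aggregate query); the condition here is per row

Fix: Use WHERE for row-level filtering

Corrected query:
SELECT id, title, rating FROM movies WHERE rating > 5.8

Result:
id | title        | rating
---+--------------+-------
3  | Hereditary   | 8.7   
5  | Ex Machina   | 7.3   
6  | Ex Machina   | 5.9   
7  | Interstellar | 8.9   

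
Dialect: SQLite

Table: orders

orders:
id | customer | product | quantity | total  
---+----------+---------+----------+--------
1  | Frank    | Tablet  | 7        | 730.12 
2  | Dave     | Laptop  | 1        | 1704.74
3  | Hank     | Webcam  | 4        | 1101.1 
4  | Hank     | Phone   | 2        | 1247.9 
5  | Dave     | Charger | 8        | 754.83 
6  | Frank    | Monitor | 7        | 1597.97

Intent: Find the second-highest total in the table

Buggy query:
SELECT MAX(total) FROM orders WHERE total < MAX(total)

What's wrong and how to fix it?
Bug: The inner MAX is an aggregate inside WHERE, which is not allowed

Fix: Put the inner MAX in a scalar subquery

Corrected query:
SELECT MAX(total) FROM orders WHERE total < (SELECT MAX(total) FROM orders)

Result:
MAX(total)
----------
1597.97   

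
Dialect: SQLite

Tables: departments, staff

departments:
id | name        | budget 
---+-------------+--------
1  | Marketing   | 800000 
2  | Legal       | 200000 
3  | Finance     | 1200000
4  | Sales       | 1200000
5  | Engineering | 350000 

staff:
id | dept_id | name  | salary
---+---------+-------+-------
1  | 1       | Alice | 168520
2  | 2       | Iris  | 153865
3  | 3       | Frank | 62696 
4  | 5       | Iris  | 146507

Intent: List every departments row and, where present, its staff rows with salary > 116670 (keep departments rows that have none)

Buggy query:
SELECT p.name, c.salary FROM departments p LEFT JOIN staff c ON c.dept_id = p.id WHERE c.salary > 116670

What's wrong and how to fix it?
Bug: A WHERE condition on the right-hand table after LEFT JOIN drops unmatched parents

Fix: Move the right-table condition into the ON clause so unmatched parents are kept

Corrected query:
SELECT p.name, c.salary FROM departments p LEFT JOIN staff c ON c.dept_id = p.id AND c.salary > 116670

Result:
name        | salary
------------+-------
Marketing   | 168520
Legal       | 153865
Finance     | NULL  
Sales       | NULL  
Engineering | 146507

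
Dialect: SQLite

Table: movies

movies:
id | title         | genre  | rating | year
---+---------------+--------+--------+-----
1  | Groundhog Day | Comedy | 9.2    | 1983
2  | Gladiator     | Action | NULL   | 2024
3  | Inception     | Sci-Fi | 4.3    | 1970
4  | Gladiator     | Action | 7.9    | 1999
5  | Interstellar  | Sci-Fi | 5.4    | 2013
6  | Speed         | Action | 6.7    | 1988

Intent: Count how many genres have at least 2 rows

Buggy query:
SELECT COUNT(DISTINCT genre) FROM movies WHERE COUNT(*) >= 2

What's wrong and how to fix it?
Bug: COUNT(*) cannot appear in WHERE; the per-group count doesn't exist yet

Fix: Use a subquery that GROUPs and filters with HAVING, then count its rows

Corrected query:
SELECT COUNT(*) FROM (SELECT genre FROM movies GROUP BY genre HAVING COUNT(*) >= 2)

Result:
COUNT(*)
--------
2       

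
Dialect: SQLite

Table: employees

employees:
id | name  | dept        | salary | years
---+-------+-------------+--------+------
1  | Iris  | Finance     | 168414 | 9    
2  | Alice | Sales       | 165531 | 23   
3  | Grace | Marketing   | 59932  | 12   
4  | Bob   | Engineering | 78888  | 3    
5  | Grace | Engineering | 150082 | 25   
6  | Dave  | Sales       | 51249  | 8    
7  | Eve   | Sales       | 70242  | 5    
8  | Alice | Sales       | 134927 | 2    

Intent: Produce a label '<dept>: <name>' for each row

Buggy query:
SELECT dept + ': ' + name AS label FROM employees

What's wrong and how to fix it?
Bug: SQLite uses || for string concatenation; + coerces text to numbers (yielding 0)

Fix: Use the || operator for string concatenation

Corrected query:
SELECT dept || ': ' || name AS label FROM employees

Result:
label             
------------------
Finance: Iris     
Sales: Alice      
Marketing: Grace  
Engineering: Bob  
Engineering: Grace
Sales: Dave       
Sales: Eve        
Sales: Alice      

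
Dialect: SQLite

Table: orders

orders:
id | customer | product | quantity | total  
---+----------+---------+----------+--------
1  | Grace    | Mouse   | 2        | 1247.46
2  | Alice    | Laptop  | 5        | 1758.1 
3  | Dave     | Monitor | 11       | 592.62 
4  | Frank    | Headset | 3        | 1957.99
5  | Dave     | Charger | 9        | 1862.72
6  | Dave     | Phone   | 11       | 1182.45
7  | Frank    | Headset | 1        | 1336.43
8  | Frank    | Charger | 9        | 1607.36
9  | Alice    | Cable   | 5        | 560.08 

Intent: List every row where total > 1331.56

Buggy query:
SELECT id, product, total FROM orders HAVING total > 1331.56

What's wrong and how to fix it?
Bug: This is a non-aggregate query (no GROUP BY, no aggregates), so in SQLite the HAVING clause is invalid here; a row-level condition belongs in WHERE

Fix: Use WHERE for row-level filtering

Corrected query:
SELECT id, product, total FROM orders WHERE total > 1331.56

Result:
id | product | total  
---+---------+--------
2  | Laptop  | 1758.1 
4  | Headset | 1957.99
5  | Charger | 1862.72
7  | Headset | 1336.43
8  | Charger | 1607.36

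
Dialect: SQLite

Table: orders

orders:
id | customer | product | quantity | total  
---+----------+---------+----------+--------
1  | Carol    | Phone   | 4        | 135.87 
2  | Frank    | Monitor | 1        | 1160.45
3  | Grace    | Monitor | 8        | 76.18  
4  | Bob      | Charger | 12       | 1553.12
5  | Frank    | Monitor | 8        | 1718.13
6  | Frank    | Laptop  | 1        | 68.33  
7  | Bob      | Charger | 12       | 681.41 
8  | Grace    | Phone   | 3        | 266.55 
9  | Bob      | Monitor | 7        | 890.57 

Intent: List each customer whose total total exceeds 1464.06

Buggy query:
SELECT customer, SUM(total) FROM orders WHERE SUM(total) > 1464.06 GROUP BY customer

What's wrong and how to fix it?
Bug: Aggregate functions cannot appear in a WHERE clause

Fix: Move the aggregate condition to a HAVING clause

Corrected query:
SELECT customer, SUM(total) FROM orders GROUP BY customer HAVING SUM(total) > 1464.06

Result:
customer | SUM(total)
---------+-----------
Bob      | 3125.1    
Frank    | 2946.91   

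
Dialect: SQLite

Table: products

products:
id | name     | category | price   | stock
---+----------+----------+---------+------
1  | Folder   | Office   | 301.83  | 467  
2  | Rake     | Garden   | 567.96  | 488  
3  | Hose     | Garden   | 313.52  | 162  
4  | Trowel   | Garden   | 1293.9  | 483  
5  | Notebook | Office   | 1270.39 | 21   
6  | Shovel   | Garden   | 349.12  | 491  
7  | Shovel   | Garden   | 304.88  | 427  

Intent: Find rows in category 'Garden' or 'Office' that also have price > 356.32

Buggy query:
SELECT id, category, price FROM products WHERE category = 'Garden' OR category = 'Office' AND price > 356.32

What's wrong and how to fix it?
Bug: AND binds tighter than OR, so this parses as category = 'Garden' OR (category = 'Office' AND price > 356.32)

Fix: Add parentheses around the OR so the AND applies to both alternatives

Corrected query:
SELECT id, category, price FROM products WHERE (category = 'Garden' OR category = 'Office') AND price > 356.32

Result:
id | category | price  
---+----------+--------
2  | Garden   | 567.96 
4  | Garden   | 1293.9 
5  | Office   | 1270.39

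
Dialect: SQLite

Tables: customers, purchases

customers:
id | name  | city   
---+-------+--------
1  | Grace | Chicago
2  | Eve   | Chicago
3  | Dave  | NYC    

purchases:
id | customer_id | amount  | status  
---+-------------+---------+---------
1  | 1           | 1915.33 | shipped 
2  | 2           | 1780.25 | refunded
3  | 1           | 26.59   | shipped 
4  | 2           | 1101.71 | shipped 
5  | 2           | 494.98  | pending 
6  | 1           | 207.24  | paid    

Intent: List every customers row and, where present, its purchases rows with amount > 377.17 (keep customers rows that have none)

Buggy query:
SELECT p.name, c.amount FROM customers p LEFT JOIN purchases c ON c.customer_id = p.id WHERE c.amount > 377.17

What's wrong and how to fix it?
Bug: Filtering c.amount in WHERE discards the NULL rows produced by LEFT JOIN, turning it into an inner join

Fix: Put 'c.amount > 377.17' in the JOIN's ON clause instead of WHERE

Corrected query:
SELECT p.name, c.amount FROM customers p LEFT JOIN purchases c ON c.customer_id = p.id AND c.amount > 377.17

Result:
name  | amount 
------+--------
Grace | 1915.33
Eve   | 494.98 
Eve   | 1101.71
Eve   | 1780.25
Dave  | NULL   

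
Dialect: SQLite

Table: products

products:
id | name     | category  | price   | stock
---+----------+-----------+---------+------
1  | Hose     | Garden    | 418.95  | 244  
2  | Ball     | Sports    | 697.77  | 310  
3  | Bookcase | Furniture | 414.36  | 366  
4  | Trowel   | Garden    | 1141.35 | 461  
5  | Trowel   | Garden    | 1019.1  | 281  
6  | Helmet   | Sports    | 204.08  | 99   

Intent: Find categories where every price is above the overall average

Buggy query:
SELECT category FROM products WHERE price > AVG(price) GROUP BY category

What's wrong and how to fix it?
Bug: AVG() is an aggregate; it can't sit directly in WHERE

Fix: Use a subquery for AVG and a HAVING MIN(...) filter so the condition holds for every row in the group

Corrected query:
SELECT category FROM products GROUP BY category HAVING MIN(price) > (SELECT AVG(price) FROM products)

Result:
(no rows)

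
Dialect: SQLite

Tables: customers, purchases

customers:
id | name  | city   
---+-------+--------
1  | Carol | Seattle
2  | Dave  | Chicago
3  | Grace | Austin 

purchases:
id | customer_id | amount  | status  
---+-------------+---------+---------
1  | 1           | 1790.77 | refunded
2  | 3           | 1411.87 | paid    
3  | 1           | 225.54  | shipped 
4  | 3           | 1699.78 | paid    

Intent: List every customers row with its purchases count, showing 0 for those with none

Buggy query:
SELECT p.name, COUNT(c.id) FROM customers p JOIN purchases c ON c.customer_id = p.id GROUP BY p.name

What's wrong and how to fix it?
Bug: An inner join excludes parents with zero children

Fix: Switch to LEFT JOIN to retain unmatched parent rows

Corrected query:
SELECT p.name, COUNT(c.id) FROM customers p LEFT JOIN purchases c ON c.customer_id = p.id GROUP BY p.name

Result:
name  | COUNT(c.id)
------+------------
Carol | 2          
Dave  | 0          
Grace | 2          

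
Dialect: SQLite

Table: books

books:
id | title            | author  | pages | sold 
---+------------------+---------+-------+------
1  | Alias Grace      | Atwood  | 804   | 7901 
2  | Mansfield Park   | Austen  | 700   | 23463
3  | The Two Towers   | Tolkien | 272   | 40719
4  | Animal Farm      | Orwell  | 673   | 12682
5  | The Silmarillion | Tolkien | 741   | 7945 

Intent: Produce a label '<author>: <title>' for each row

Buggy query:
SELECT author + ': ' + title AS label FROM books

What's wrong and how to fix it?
Bug: '+' is numeric addition; on text columns SQLite converts them to 0 instead of concatenating

Fix: Replace + with || to concatenate text

Corrected query:
SELECT author || ': ' || title AS label FROM books

Result:
label                    
-------------------------
Atwood: Alias Grace      
Austen: Mansfield Park   
Tolkien: The Two Towers  
Orwell: Animal Farm      
Tolkien: The Silmarillion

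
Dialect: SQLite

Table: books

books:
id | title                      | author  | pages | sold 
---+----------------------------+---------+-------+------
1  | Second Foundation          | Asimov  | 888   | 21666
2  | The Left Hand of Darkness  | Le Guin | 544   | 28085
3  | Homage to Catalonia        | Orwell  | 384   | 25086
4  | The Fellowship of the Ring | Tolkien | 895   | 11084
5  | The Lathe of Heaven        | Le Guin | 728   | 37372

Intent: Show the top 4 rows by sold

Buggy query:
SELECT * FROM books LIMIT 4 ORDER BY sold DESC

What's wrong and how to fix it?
Bug: ORDER BY cannot follow LIMIT; LIMIT is the final clause

Fix: Swap the clauses: ORDER BY first, then LIMIT

Corrected query:
SELECT * FROM books ORDER BY sold DESC LIMIT 4

Result:
id | title                     | author  | pages | sold 
---+---------------------------+---------+-------+------
5  | The Lathe of Heaven       | Le Guin | 728   | 37372
2  | The Left Hand of Darkness | Le Guin | 544   | 28085
3  | Homage to Catalonia       | Orwell  | 384   | 25086
1  | Second Foundation         | Asimov  | 888   | 21666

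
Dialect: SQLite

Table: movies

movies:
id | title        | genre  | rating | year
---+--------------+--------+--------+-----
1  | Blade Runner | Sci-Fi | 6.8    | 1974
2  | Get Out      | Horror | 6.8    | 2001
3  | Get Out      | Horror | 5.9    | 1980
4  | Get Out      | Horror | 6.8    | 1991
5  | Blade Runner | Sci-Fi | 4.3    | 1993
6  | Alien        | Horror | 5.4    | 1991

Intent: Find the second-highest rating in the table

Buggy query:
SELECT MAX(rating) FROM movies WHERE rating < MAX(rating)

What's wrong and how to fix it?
Bug: The inner MAX is an aggregate inside WHERE, which is not allowed

Fix: Compute the overall MAX in a subquery, then take MAX of rows below it

Corrected query:
SELECT MAX(rating) FROM movies WHERE rating < (SELECT MAX(rating) FROM movies)

Result:
MAX(rating)
-----------
5.9        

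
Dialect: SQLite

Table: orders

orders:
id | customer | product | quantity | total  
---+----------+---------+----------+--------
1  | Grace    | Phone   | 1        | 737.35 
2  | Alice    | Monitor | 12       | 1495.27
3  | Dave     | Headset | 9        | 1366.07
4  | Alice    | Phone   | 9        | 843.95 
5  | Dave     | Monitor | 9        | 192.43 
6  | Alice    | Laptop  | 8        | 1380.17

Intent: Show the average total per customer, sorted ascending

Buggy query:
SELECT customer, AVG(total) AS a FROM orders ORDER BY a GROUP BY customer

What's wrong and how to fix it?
Bug: GROUP BY must precede ORDER BY

Fix: Move ORDER BY to the end, after GROUP BY

Corrected query:
SELECT customer, AVG(total) AS a FROM orders GROUP BY customer ORDER BY a

Result:
customer | a          
---------+------------
Grace    | 737.35     
Dave     | 779.25     
Alice    | 1239.796667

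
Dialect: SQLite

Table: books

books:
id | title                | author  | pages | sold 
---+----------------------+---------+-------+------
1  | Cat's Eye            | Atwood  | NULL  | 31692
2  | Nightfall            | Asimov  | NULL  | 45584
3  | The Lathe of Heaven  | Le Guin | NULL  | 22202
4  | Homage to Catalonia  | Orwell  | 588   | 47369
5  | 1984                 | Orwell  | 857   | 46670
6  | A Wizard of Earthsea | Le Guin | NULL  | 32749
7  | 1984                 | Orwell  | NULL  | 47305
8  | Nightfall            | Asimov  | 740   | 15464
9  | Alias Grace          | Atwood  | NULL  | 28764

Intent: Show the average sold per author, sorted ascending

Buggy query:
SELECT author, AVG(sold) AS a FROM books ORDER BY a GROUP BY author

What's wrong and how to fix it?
Bug: ORDER BY appears before GROUP BY; SQL clause order requires GROUP BY first

Fix: Reorder: SELECT … FROM … GROUP BY … ORDER BY …

Corrected query:
SELECT author, AVG(sold) AS a FROM books GROUP BY author ORDER BY a

Result:
author  | a           
--------+-------------
Le Guin | 27475.5     
Atwood  | 30228       
Asimov  | 30524       
Orwell  | 47114.666667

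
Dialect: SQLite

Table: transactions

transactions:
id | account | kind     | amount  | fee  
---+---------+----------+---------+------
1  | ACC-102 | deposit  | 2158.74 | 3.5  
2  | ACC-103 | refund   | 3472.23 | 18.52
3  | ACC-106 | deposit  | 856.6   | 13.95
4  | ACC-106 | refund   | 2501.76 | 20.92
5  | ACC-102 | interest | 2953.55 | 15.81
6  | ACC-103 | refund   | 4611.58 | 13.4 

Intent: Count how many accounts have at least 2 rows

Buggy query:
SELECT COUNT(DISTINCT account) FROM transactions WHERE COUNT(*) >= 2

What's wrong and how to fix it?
Bug: WHERE filters individual rows, not groups, so a group-level COUNT is invalid there

Fix: Use a subquery that GROUPs and filters with HAVING, then count its rows

Corrected query:
SELECT COUNT(*) FROM (SELECT account FROM transactions GROUP BY account HAVING COUNT(*) >= 2)

Result:
COUNT(*)
--------
3       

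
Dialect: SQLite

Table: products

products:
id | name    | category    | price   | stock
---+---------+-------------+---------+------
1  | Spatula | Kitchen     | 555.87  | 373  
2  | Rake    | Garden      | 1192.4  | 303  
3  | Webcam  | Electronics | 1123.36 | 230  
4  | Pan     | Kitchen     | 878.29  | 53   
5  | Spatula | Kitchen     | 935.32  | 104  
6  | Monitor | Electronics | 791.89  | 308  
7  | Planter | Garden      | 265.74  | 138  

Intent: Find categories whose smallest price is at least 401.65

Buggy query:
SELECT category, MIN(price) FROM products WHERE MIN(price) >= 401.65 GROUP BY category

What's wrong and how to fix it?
Bug: MIN() in WHERE is a misuse of aggregate

Fix: Use HAVING for the per-group MIN condition

Corrected query:
SELECT category, MIN(price) FROM products GROUP BY category HAVING MIN(price) >= 401.65

Result:
category    | MIN(price)
------------+-----------
Electronics | 791.89    
Kitchen     | 555.87    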